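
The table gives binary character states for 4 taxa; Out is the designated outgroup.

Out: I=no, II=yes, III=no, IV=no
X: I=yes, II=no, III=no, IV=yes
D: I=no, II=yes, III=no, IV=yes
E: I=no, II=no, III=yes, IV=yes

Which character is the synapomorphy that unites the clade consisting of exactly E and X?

Character polarity is set by the outgroup: the derived state is whichever differs from the outgroup's state, so for II the derived state is 'no', and for the remaining characters it is 'yes'.
I (derived state 'yes') is unique to X (autapomorphy; uninformative for grouping).
II: derived state 'no' in E and X only — synapomorphy for {E, X}.
III: derived state 'yes' in E only — an autapomorphy, so it tells us nothing about relationships among taxa.
IV (derived state 'yes') is shared by all ingroup taxa — unites the whole ingroup.
Most parsimonious ingroup topology: ((X,E),D).
The clade {E, X} is supported by II: its derived state 'no' occurs in exactly those taxa and in no other taxon (including the outgroup).

II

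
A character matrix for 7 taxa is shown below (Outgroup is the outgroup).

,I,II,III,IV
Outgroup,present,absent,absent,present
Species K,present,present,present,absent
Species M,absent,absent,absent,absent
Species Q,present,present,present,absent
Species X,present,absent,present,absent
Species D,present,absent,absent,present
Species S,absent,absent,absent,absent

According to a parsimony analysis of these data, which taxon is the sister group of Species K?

Species Q

Character polarity is set by the outgroup: the derived state is whichever differs from the outgroup's state, so for I, IV the derived state is 'absent', and for the remaining characters it is 'present'.
Only Species M and Species S show the derived state 'absent' for I, supporting them as a clade.
Only Species K and Species Q show the derived state 'present' for II, supporting them as a clade.
Only Species K, Species Q, and Species X show the derived state 'present' for III, supporting them as a clade.
Only Species K, Species M, Species Q, Species S, and Species X show the derived state 'absent' for IV, supporting them as a clade.
Most parsimonious ingroup topology: ((((Species K,Species Q),Species X),(Species M,Species S)),Species D).
Species K and Species Q form a cherry on this tree, so they are sister taxa.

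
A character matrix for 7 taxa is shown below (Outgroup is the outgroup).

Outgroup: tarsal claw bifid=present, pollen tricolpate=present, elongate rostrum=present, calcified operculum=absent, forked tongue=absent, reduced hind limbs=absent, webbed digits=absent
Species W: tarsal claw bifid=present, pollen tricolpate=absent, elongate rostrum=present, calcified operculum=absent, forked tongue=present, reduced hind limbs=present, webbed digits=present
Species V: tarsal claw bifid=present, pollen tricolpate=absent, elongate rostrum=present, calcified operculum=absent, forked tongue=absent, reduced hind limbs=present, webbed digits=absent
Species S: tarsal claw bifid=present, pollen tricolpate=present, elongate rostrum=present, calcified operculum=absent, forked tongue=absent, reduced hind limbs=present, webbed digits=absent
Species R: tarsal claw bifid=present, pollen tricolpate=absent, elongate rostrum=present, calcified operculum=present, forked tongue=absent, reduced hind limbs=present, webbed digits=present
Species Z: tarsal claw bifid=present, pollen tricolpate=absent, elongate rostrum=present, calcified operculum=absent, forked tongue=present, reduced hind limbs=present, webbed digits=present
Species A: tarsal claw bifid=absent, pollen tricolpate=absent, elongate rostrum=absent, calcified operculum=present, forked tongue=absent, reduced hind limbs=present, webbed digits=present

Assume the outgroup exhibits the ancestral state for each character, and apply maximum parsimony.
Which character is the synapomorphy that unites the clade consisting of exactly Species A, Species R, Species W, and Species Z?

webbed digits

Character polarity is set by the outgroup: the derived state is whichever differs from the outgroup's state, so for tarsal claw bifid, pollen tricolpate, elongate rostrum the derived state is 'absent', and for the remaining characters it is 'present'.
tarsal claw bifid: derived state 'absent' in Species A only — an autapomorphy, so it tells us nothing about relationships among taxa.
pollen tricolpate (derived state 'absent') is shared by Species A, Species R, Species V, Species W, and Species Z — a synapomorphy uniting that clade.
elongate rostrum: derived state 'absent' in Species A only — an autapomorphy, so it tells us nothing about relationships among taxa.
calcified operculum: derived state 'present' in Species A and Species R only — synapomorphy for {Species A, Species R}.
forked tongue (derived state 'present') is shared by Species W and Species Z — a synapomorphy uniting that clade.
reduced hind limbs (derived state 'present') is shared by all ingroup taxa — unites the whole ingroup.
Only Species A, Species R, Species W, and Species Z show the derived state 'present' for webbed digits, supporting them as a clade.
Most parsimonious ingroup topology: ((((Species W,Species Z),(Species R,Species A)),Species V),Species S).
The clade {Species A, Species R, Species W, Species Z} is supported by webbed digits: its derived state 'present' occurs in exactly those taxa and in no other taxon (including the outgroup).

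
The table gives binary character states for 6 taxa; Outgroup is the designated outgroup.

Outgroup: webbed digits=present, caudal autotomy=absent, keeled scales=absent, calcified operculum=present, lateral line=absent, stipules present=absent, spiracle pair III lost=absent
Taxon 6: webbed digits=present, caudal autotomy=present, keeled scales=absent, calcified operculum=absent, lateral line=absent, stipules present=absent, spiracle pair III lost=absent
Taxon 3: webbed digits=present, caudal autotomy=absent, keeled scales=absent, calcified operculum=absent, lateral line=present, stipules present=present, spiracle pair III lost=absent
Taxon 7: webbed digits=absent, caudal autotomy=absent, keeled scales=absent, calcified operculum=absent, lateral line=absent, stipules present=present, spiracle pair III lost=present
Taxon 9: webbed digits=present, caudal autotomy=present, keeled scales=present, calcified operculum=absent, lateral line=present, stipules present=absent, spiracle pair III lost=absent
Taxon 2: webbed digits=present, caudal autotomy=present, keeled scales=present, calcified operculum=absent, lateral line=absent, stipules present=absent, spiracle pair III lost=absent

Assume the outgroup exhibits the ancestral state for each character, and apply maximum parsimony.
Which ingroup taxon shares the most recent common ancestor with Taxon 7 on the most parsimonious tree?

Character polarity is set by the outgroup: the derived state is whichever differs from the outgroup's state, so for webbed digits, calcified operculum the derived state is 'absent', and for the remaining characters it is 'present'.
webbed digits (derived state 'absent') is unique to Taxon 7 (autapomorphy; uninformative for grouping).
caudal autotomy (derived state 'present') is shared by Taxon 2, Taxon 6, and Taxon 9 — a synapomorphy uniting that clade.
keeled scales (derived state 'present') is shared by Taxon 2 and Taxon 9 — a synapomorphy uniting that clade.
calcified operculum (derived state 'absent') is shared by all ingroup taxa — unites the whole ingroup.
lateral line groups Taxon 3 and Taxon 9, which is incompatible with the clades supported by the remaining characters; treating it as convergent (homoplasy) costs fewer steps than any alternative tree.
stipules present: derived state 'present' in Taxon 3 and Taxon 7 only — synapomorphy for {Taxon 3, Taxon 7}.
spiracle pair III lost: derived state 'present' in Taxon 7 only — an autapomorphy, so it tells us nothing about relationships among taxa.
Most parsimonious ingroup topology: ((Taxon 6,(Taxon 9,Taxon 2)),(Taxon 3,Taxon 7)).
Taxon 7 and Taxon 3 form a cherry on this tree, so they are sister taxa.

Taxon 3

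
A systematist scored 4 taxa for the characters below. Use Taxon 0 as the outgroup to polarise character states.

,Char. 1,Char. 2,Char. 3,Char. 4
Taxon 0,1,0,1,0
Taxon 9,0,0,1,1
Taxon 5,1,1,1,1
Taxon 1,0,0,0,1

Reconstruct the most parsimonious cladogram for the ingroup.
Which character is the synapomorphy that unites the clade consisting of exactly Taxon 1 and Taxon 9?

Character polarity is set by the outgroup: the derived state is whichever differs from the outgroup's state, so for Char. 1, Char. 3 the derived state is '0', and for the remaining characters it is '1'.
Only Taxon 1 and Taxon 9 show the derived state '0' for Char. 1, supporting them as a clade.
Char. 2: derived state '1' in Taxon 5 only — an autapomorphy, so it tells us nothing about relationships among taxa.
Char. 3 (derived state '0') is unique to Taxon 1 (autapomorphy; uninformative for grouping).
Char. 4 (derived state '1') is shared by all ingroup taxa — unites the whole ingroup.
Most parsimonious ingroup topology: ((Taxon 9,Taxon 1),Taxon 5).
The clade {Taxon 1, Taxon 9} is supported by Char. 1: its derived state '0' occurs in exactly those taxa and in no other taxon (including the outgroup).

Char. 1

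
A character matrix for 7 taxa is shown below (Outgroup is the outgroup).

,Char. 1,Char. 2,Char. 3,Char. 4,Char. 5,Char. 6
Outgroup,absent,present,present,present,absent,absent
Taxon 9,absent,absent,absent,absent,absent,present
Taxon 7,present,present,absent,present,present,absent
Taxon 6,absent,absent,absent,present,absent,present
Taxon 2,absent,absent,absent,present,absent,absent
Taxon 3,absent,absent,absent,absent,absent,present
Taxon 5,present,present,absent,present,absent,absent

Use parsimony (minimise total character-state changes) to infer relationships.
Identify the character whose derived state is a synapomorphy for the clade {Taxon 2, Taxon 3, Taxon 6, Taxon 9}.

Character polarity is set by the outgroup: the derived state is whichever differs from the outgroup's state, so for Char. 2, Char. 3, Char. 4 the derived state is 'absent', and for the remaining characters it is 'present'.
Char. 1: derived state 'present' in Taxon 5 and Taxon 7 only — synapomorphy for {Taxon 5, Taxon 7}.
Char. 2: derived state 'absent' in Taxon 2, Taxon 3, Taxon 6, and Taxon 9 only — synapomorphy for {Taxon 2, Taxon 3, Taxon 6, Taxon 9}.
Char. 3 (derived state 'absent') is shared by all ingroup taxa — unites the whole ingroup.
Char. 4 (derived state 'absent') is shared by Taxon 3 and Taxon 9 — a synapomorphy uniting that clade.
Char. 5: derived state 'present' in Taxon 7 only — an autapomorphy, so it tells us nothing about relationships among taxa.
Char. 6 (derived state 'present') is shared by Taxon 3, Taxon 6, and Taxon 9 — a synapomorphy uniting that clade.
Most parsimonious ingroup topology: ((((Taxon 9,Taxon 3),Taxon 6),Taxon 2),(Taxon 7,Taxon 5)).
The clade {Taxon 2, Taxon 3, Taxon 6, Taxon 9} is supported by Char. 2: its derived state 'absent' occurs in exactly those taxa and in no other taxon (including the outgroup).

Char. 2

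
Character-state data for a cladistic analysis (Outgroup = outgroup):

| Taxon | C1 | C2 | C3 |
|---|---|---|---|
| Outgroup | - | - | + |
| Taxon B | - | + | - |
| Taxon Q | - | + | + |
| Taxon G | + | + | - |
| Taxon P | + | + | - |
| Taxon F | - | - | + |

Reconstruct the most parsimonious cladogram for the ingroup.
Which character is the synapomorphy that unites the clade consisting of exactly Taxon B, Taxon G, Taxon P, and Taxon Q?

C2

Character polarity is set by the outgroup: the derived state is whichever differs from the outgroup's state, so for C3 the derived state is '-', and for the remaining characters it is '+'.
C1 (derived state '+') is shared by Taxon G and Taxon P — a synapomorphy uniting that clade.
C2 (derived state '+') is shared by Taxon B, Taxon G, Taxon P, and Taxon Q — a synapomorphy uniting that clade.
Only Taxon B, Taxon G, and Taxon P show the derived state '-' for C3, supporting them as a clade.
Most parsimonious ingroup topology: (((Taxon B,(Taxon G,Taxon P)),Taxon Q),Taxon F).
The clade {Taxon B, Taxon G, Taxon P, Taxon Q} is supported by C2: its derived state '+' occurs in exactly those taxa and in no other taxon (including the outgroup).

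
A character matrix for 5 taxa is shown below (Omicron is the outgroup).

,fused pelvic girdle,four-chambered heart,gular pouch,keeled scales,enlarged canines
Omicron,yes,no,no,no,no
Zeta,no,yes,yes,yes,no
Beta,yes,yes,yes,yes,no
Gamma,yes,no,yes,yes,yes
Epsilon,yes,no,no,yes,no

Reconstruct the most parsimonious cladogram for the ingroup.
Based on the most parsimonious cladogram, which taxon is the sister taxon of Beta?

Character polarity is set by the outgroup: the derived state is whichever differs from the outgroup's state, so for fused pelvic girdle the derived state is 'no', and for the remaining characters it is 'yes'.
fused pelvic girdle (derived state 'no') is unique to Zeta (autapomorphy; uninformative for grouping).
Only Beta and Zeta show the derived state 'yes' for four-chambered heart, supporting them as a clade.
gular pouch (derived state 'yes') is shared by Beta, Gamma, and Zeta — a synapomorphy uniting that clade.
All ingroup taxa share the derived state 'yes' for keeled scales; it defines the ingroup but does not resolve relationships within it.
enlarged canines: derived state 'yes' in Gamma only — an autapomorphy, so it tells us nothing about relationships among taxa.
Most parsimonious ingroup topology: (((Zeta,Beta),Gamma),Epsilon).
Beta and Zeta form a cherry on this tree, so they are sister taxa.

Zeta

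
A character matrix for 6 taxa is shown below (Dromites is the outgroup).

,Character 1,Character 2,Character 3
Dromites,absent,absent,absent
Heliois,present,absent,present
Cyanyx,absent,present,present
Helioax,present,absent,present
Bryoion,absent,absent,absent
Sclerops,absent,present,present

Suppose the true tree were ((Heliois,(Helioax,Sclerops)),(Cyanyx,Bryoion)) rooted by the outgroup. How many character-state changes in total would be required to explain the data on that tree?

Map each character onto ((Heliois,(Helioax,Sclerops)),(Cyanyx,Bryoion)) (rooted by Dromites) and count the minimum state changes it requires (Fitch parsimony):
Character 1: 2; Character 2: 2; Character 3: 2.
Total tree length = 6.

6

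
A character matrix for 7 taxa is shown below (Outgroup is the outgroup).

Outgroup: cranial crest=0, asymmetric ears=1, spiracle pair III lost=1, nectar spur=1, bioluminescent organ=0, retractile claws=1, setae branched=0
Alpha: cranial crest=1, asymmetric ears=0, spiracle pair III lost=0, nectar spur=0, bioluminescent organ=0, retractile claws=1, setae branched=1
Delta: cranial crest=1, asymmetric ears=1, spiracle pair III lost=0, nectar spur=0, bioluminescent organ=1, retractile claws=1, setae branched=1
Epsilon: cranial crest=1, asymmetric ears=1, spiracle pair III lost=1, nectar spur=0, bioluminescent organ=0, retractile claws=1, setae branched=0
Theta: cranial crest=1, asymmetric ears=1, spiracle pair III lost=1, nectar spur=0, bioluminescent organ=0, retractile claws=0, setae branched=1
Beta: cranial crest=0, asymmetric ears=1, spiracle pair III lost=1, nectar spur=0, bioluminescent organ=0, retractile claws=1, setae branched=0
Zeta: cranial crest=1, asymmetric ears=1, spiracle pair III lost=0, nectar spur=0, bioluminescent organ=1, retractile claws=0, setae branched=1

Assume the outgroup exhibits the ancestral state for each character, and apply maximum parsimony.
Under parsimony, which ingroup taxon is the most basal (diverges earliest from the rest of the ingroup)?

Character polarity is set by the outgroup: the derived state is whichever differs from the outgroup's state, so for asymmetric ears, spiracle pair III lost, nectar spur, retractile claws the derived state is '0', and for the remaining characters it is '1'.
cranial crest: derived state '1' in Alpha, Delta, Epsilon, Theta, and Zeta only — synapomorphy for {Alpha, Delta, Epsilon, Theta, Zeta}.
asymmetric ears: derived state '0' in Alpha only — an autapomorphy, so it tells us nothing about relationships among taxa.
Only Alpha, Delta, and Zeta show the derived state '0' for spiracle pair III lost, supporting them as a clade.
All ingroup taxa share the derived state '0' for nectar spur; it defines the ingroup but does not resolve relationships within it.
bioluminescent organ: derived state '1' in Delta and Zeta only — synapomorphy for {Delta, Zeta}.
retractile claws groups Theta and Zeta, which is incompatible with the clades supported by the remaining characters; treating it as convergent (homoplasy) costs fewer steps than any alternative tree.
setae branched (derived state '1') is shared by Alpha, Delta, Theta, and Zeta — a synapomorphy uniting that clade.
Most parsimonious ingroup topology: ((((Alpha,(Delta,Zeta)),Theta),Epsilon),Beta).
Beta is sister to the clade containing all other ingroup taxa, so it is the earliest-diverging (most basal) ingroup lineage.

Beta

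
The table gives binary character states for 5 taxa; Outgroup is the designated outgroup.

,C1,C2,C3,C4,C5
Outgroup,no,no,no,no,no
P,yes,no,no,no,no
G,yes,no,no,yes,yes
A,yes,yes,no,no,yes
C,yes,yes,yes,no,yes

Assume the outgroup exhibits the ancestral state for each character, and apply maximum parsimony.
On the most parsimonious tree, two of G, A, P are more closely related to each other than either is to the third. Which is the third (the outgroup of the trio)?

P

The outgroup has state 'no' for every character, so 'yes' is the derived state throughout.
C1 (derived state 'yes') is shared by all ingroup taxa — unites the whole ingroup.
Only A and C show the derived state 'yes' for C2, supporting them as a clade.
C3: derived state 'yes' in C only — an autapomorphy, so it tells us nothing about relationships among taxa.
C4: derived state 'yes' in G only — an autapomorphy, so it tells us nothing about relationships among taxa.
Only A, C, and G show the derived state 'yes' for C5, supporting them as a clade.
Most parsimonious ingroup topology: (P,(G,(A,C))).
A and G share a more recent common ancestor with each other than either does with P, so P is the least closely related of the three.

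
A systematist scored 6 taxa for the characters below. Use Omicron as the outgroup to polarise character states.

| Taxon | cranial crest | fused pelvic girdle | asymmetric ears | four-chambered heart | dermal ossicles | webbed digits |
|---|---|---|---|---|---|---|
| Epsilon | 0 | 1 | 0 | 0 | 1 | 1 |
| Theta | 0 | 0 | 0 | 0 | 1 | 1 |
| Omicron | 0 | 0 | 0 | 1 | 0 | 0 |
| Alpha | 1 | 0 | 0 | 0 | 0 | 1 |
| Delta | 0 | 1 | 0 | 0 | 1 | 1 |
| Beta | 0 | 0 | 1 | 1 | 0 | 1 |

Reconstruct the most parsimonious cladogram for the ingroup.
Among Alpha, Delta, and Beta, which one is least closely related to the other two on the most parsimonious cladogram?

Character polarity is set by the outgroup: the derived state is whichever differs from the outgroup's state, so for four-chambered heart the derived state is '0', and for the remaining characters it is '1'.
cranial crest (derived state '1') is unique to Alpha (autapomorphy; uninformative for grouping).
fused pelvic girdle: derived state '1' in Delta and Epsilon only — synapomorphy for {Delta, Epsilon}.
asymmetric ears: derived state '1' in Beta only — an autapomorphy, so it tells us nothing about relationships among taxa.
Only Alpha, Delta, Epsilon, and Theta show the derived state '0' for four-chambered heart, supporting them as a clade.
dermal ossicles (derived state '1') is shared by Delta, Epsilon, and Theta — a synapomorphy uniting that clade.
webbed digits (derived state '1') is shared by all ingroup taxa — unites the whole ingroup.
Most parsimonious ingroup topology: ((((Epsilon,Delta),Theta),Alpha),Beta).
Delta and Alpha share a more recent common ancestor with each other than either does with Beta, so Beta is the least closely related of the three.

Beta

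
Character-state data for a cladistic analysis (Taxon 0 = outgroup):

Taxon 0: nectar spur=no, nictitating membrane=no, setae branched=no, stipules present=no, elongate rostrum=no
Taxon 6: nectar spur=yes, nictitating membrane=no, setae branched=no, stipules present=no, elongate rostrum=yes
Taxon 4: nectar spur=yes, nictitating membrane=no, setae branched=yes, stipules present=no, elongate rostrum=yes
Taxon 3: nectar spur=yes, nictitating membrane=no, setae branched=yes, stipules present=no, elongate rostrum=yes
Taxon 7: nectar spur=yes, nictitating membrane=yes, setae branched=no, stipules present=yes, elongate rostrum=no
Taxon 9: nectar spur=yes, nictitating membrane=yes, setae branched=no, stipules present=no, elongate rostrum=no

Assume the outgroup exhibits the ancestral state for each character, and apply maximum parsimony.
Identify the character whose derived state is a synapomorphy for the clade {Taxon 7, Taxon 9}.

nictitating membrane

The outgroup has state 'no' for every character, so 'yes' is the derived state throughout.
nectar spur (derived state 'yes') is shared by all ingroup taxa — unites the whole ingroup.
nictitating membrane (derived state 'yes') is shared by Taxon 7 and Taxon 9 — a synapomorphy uniting that clade.
Only Taxon 3 and Taxon 4 show the derived state 'yes' for setae branched, supporting them as a clade.
stipules present (derived state 'yes') is unique to Taxon 7 (autapomorphy; uninformative for grouping).
Only Taxon 3, Taxon 4, and Taxon 6 show the derived state 'yes' for elongate rostrum, supporting them as a clade.
Most parsimonious ingroup topology: ((Taxon 6,(Taxon 4,Taxon 3)),(Taxon 7,Taxon 9)).
The clade {Taxon 7, Taxon 9} is supported by nictitating membrane: its derived state 'yes' occurs in exactly those taxa and in no other taxon (including the outgroup).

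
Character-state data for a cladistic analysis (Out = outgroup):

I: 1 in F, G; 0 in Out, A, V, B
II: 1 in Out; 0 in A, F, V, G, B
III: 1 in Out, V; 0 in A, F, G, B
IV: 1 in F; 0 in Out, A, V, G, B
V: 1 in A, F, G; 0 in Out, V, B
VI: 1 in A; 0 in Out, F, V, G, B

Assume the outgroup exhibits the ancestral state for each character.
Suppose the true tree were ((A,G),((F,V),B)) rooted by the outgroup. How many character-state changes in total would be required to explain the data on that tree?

9

Map each character onto ((A,G),((F,V),B)) (rooted by Out) and count the minimum state changes it requires (Fitch parsimony):
I: 2; II: 1; III: 2; IV: 1; V: 2; VI: 1.
Total tree length = 9.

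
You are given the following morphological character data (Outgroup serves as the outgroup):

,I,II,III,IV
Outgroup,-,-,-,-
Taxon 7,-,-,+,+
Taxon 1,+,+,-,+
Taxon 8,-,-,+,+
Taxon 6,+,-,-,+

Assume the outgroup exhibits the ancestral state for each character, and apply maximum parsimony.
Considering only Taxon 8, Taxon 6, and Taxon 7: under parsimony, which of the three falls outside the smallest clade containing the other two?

The outgroup has state '-' for every character, so '+' is the derived state throughout.
I (derived state '+') is shared by Taxon 1 and Taxon 6 — a synapomorphy uniting that clade.
II (derived state '+') is unique to Taxon 1 (autapomorphy; uninformative for grouping).
III (derived state '+') is shared by Taxon 7 and Taxon 8 — a synapomorphy uniting that clade.
IV (derived state '+') is shared by all ingroup taxa — unites the whole ingroup.
Most parsimonious ingroup topology: ((Taxon 7,Taxon 8),(Taxon 1,Taxon 6)).
Taxon 8 and Taxon 7 share a more recent common ancestor with each other than either does with Taxon 6, so Taxon 6 is the least closely related of the three.

Taxon 6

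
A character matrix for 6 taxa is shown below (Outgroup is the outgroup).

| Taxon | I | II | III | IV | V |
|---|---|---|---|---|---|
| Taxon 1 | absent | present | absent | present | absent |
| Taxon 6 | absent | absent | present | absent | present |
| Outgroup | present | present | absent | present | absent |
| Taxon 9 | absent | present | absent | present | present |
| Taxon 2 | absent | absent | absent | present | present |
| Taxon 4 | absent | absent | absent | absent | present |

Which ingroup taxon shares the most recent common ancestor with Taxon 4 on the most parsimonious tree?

Character polarity is set by the outgroup: the derived state is whichever differs from the outgroup's state, so for I, II, IV the derived state is 'absent', and for the remaining characters it is 'present'.
I (derived state 'absent') is shared by all ingroup taxa — unites the whole ingroup.
II (derived state 'absent') is shared by Taxon 2, Taxon 4, and Taxon 6 — a synapomorphy uniting that clade.
III (derived state 'present') is unique to Taxon 6 (autapomorphy; uninformative for grouping).
IV (derived state 'absent') is shared by Taxon 4 and Taxon 6 — a synapomorphy uniting that clade.
V: derived state 'present' in Taxon 2, Taxon 4, Taxon 6, and Taxon 9 only — synapomorphy for {Taxon 2, Taxon 4, Taxon 6, Taxon 9}.
Most parsimonious ingroup topology: ((((Taxon 4,Taxon 6),Taxon 2),Taxon 9),Taxon 1).
Taxon 4 and Taxon 6 form a cherry on this tree, so they are sister taxa.

Taxon 6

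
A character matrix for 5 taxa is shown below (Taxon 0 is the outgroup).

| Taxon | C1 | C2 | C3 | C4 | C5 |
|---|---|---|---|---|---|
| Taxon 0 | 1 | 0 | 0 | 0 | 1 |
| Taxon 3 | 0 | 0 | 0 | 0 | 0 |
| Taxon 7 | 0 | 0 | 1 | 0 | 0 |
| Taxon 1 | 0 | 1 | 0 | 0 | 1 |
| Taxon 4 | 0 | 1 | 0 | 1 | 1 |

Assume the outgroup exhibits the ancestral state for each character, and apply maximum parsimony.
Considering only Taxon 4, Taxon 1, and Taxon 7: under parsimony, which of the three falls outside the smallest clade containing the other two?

Character polarity is set by the outgroup: the derived state is whichever differs from the outgroup's state, so for C1, C5 the derived state is '0', and for the remaining characters it is '1'.
All ingroup taxa share the derived state '0' for C1; it defines the ingroup but does not resolve relationships within it.
Only Taxon 1 and Taxon 4 show the derived state '1' for C2, supporting them as a clade.
C3: derived state '1' in Taxon 7 only — an autapomorphy, so it tells us nothing about relationships among taxa.
C4: derived state '1' in Taxon 4 only — an autapomorphy, so it tells us nothing about relationships among taxa.
C5: derived state '0' in Taxon 3 and Taxon 7 only — synapomorphy for {Taxon 3, Taxon 7}.
Most parsimonious ingroup topology: ((Taxon 3,Taxon 7),(Taxon 1,Taxon 4)).
Taxon 1 and Taxon 4 share a more recent common ancestor with each other than either does with Taxon 7, so Taxon 7 is the least closely related of the three.

Taxon 7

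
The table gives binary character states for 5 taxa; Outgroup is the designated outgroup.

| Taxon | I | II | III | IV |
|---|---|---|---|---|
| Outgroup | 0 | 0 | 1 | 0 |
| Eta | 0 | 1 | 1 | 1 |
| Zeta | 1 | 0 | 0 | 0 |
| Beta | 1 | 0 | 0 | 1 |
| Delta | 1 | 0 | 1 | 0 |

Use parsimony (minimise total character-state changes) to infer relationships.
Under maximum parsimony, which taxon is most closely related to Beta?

Zeta

Character polarity is set by the outgroup: the derived state is whichever differs from the outgroup's state, so for III the derived state is '0', and for the remaining characters it is '1'.
I: derived state '1' in Beta, Delta, and Zeta only — synapomorphy for {Beta, Delta, Zeta}.
II: derived state '1' in Eta only — an autapomorphy, so it tells us nothing about relationships among taxa.
Only Beta and Zeta show the derived state '0' for III, supporting them as a clade.
IV (state '1') occurs in Beta and Eta but conflicts with the nesting implied by the other characters — most parsimoniously interpreted as homoplasy.
Most parsimonious ingroup topology: (Eta,((Zeta,Beta),Delta)).
Beta and Zeta form a cherry on this tree, so they are sister taxa.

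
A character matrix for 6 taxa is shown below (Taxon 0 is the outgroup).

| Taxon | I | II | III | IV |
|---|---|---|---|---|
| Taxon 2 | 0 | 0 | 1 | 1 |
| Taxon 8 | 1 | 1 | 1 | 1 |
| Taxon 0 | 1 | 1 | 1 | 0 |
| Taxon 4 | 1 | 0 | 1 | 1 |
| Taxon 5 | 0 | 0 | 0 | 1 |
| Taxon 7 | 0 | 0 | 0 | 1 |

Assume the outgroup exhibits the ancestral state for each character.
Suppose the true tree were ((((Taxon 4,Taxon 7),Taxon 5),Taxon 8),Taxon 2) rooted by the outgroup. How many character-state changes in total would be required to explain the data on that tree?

Map each character onto ((((Taxon 4,Taxon 7),Taxon 5),Taxon 8),Taxon 2) (rooted by Taxon 0) and count the minimum state changes it requires (Fitch parsimony):
I: 3; II: 2; III: 2; IV: 1.
Total tree length = 8.

8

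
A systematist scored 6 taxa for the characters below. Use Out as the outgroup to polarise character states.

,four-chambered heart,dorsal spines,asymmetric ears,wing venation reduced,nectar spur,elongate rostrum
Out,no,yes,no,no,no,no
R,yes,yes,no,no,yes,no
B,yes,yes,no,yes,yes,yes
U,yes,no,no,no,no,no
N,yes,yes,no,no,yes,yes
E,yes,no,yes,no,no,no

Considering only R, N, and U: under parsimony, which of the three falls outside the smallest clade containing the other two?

Character polarity is set by the outgroup: the derived state is whichever differs from the outgroup's state, so for dorsal spines the derived state is 'no', and for the remaining characters it is 'yes'.
All ingroup taxa share the derived state 'yes' for four-chambered heart; it defines the ingroup but does not resolve relationships within it.
dorsal spines: derived state 'no' in E and U only — synapomorphy for {E, U}.
asymmetric ears (derived state 'yes') is unique to E (autapomorphy; uninformative for grouping).
wing venation reduced (derived state 'yes') is unique to B (autapomorphy; uninformative for grouping).
nectar spur: derived state 'yes' in B, N, and R only — synapomorphy for {B, N, R}.
elongate rostrum: derived state 'yes' in B and N only — synapomorphy for {B, N}.
Most parsimonious ingroup topology: ((R,(B,N)),(U,E)).
N and R share a more recent common ancestor with each other than either does with U, so U is the least closely related of the three.

U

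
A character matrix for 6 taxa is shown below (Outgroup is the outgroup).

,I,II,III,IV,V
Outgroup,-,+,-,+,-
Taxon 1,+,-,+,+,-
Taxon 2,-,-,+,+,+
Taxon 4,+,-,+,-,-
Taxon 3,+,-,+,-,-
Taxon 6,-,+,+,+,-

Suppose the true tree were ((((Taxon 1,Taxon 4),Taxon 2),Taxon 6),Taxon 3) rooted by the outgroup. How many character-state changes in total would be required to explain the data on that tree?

8

Map each character onto ((((Taxon 1,Taxon 4),Taxon 2),Taxon 6),Taxon 3) (rooted by Outgroup) and count the minimum state changes it requires (Fitch parsimony):
I: 2; II: 2; III: 1; IV: 2; V: 1.
Total tree length = 8.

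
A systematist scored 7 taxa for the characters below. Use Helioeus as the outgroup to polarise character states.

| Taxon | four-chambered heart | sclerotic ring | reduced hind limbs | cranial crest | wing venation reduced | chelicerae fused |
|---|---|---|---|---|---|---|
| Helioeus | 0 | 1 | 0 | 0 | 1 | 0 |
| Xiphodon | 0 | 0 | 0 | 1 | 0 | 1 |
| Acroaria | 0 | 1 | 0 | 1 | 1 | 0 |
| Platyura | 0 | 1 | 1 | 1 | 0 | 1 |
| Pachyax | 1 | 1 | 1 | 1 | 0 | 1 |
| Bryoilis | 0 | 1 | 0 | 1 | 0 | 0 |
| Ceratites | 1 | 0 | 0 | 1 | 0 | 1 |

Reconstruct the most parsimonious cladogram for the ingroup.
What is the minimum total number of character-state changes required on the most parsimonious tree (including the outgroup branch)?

7

Character polarity is set by the outgroup: the derived state is whichever differs from the outgroup's state, so for sclerotic ring, wing venation reduced the derived state is '0', and for the remaining characters it is '1'.
four-chambered heart groups Ceratites and Pachyax, which is incompatible with the clades supported by the remaining characters; treating it as convergent (homoplasy) costs fewer steps than any alternative tree.
sclerotic ring (derived state '0') is shared by Ceratites and Xiphodon — a synapomorphy uniting that clade.
reduced hind limbs (derived state '1') is shared by Pachyax and Platyura — a synapomorphy uniting that clade.
cranial crest (derived state '1') is shared by all ingroup taxa — unites the whole ingroup.
wing venation reduced (derived state '0') is shared by Bryoilis, Ceratites, Pachyax, Platyura, and Xiphodon — a synapomorphy uniting that clade.
chelicerae fused: derived state '1' in Ceratites, Pachyax, Platyura, and Xiphodon only — synapomorphy for {Ceratites, Pachyax, Platyura, Xiphodon}.
Most parsimonious ingroup topology: (Acroaria,(((Ceratites,Xiphodon),(Pachyax,Platyura)),Bryoilis)).
Changes per character on this tree: four-chambered heart: 2; sclerotic ring: 1; reduced hind limbs: 1; cranial crest: 1; wing venation reduced: 1; chelicerae fused: 1.
Total = 7.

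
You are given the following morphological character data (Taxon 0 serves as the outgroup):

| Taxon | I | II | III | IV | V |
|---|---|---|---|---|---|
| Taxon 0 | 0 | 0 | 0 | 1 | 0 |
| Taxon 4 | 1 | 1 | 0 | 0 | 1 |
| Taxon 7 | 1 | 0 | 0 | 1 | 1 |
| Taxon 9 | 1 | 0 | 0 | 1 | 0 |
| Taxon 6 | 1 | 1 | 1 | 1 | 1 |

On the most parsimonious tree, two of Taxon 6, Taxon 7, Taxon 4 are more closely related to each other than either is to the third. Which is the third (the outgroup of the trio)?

Taxon 7

Character polarity is set by the outgroup: the derived state is whichever differs from the outgroup's state, so for IV the derived state is '0', and for the remaining characters it is '1'.
All ingroup taxa share the derived state '1' for I; it defines the ingroup but does not resolve relationships within it.
Only Taxon 4 and Taxon 6 show the derived state '1' for II, supporting them as a clade.
III (derived state '1') is unique to Taxon 6 (autapomorphy; uninformative for grouping).
IV: derived state '0' in Taxon 4 only — an autapomorphy, so it tells us nothing about relationships among taxa.
V (derived state '1') is shared by Taxon 4, Taxon 6, and Taxon 7 — a synapomorphy uniting that clade.
Most parsimonious ingroup topology: (((Taxon 4,Taxon 6),Taxon 7),Taxon 9).
Taxon 6 and Taxon 4 share a more recent common ancestor with each other than either does with Taxon 7, so Taxon 7 is the least closely related of the three.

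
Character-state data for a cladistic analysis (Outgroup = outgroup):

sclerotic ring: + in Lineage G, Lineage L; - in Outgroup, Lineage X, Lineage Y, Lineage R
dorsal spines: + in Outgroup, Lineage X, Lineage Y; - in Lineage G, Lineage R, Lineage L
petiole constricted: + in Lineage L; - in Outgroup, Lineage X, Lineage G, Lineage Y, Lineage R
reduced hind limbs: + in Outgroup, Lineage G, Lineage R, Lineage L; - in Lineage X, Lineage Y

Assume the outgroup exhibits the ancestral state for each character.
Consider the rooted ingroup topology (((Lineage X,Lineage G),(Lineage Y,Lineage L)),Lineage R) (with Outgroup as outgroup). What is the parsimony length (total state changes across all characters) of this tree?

8

Map each character onto (((Lineage X,Lineage G),(Lineage Y,Lineage L)),Lineage R) (rooted by Outgroup) and count the minimum state changes it requires (Fitch parsimony):
sclerotic ring: 2; dorsal spines: 3; petiole constricted: 1; reduced hind limbs: 2.
Total tree length = 8.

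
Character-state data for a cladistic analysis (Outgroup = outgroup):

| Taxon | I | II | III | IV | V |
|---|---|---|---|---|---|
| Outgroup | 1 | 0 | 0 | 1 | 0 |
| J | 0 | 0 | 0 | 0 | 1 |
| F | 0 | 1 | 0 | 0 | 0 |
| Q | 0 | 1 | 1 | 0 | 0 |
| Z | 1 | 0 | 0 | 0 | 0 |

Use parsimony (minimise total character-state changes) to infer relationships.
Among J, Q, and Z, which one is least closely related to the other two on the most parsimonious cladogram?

Character polarity is set by the outgroup: the derived state is whichever differs from the outgroup's state, so for I, IV the derived state is '0', and for the remaining characters it is '1'.
I (derived state '0') is shared by F, J, and Q — a synapomorphy uniting that clade.
II (derived state '1') is shared by F and Q — a synapomorphy uniting that clade.
III: derived state '1' in Q only — an autapomorphy, so it tells us nothing about relationships among taxa.
IV (derived state '0') is shared by all ingroup taxa — unites the whole ingroup.
V: derived state '1' in J only — an autapomorphy, so it tells us nothing about relationships among taxa.
Most parsimonious ingroup topology: (((Q,F),J),Z).
Q and J share a more recent common ancestor with each other than either does with Z, so Z is the least closely related of the three.

Z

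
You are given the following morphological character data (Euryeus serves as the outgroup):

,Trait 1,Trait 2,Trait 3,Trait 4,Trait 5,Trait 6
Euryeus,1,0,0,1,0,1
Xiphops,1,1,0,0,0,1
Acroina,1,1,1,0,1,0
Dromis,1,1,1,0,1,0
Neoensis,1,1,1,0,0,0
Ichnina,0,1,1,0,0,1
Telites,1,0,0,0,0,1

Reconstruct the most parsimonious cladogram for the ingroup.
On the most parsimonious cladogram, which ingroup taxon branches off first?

Telites

Character polarity is set by the outgroup: the derived state is whichever differs from the outgroup's state, so for Trait 1, Trait 4, Trait 6 the derived state is '0', and for the remaining characters it is '1'.
Trait 1 (derived state '0') is unique to Ichnina (autapomorphy; uninformative for grouping).
Trait 2: derived state '1' in Acroina, Dromis, Ichnina, Neoensis, and Xiphops only — synapomorphy for {Acroina, Dromis, Ichnina, Neoensis, Xiphops}.
Trait 3: derived state '1' in Acroina, Dromis, Ichnina, and Neoensis only — synapomorphy for {Acroina, Dromis, Ichnina, Neoensis}.
Trait 4 (derived state '0') is shared by all ingroup taxa — unites the whole ingroup.
Only Acroina and Dromis show the derived state '1' for Trait 5, supporting them as a clade.
Trait 6: derived state '0' in Acroina, Dromis, and Neoensis only — synapomorphy for {Acroina, Dromis, Neoensis}.
Most parsimonious ingroup topology: ((Xiphops,(((Acroina,Dromis),Neoensis),Ichnina)),Telites).
Telites is sister to the clade containing all other ingroup taxa, so it is the earliest-diverging (most basal) ingroup lineage.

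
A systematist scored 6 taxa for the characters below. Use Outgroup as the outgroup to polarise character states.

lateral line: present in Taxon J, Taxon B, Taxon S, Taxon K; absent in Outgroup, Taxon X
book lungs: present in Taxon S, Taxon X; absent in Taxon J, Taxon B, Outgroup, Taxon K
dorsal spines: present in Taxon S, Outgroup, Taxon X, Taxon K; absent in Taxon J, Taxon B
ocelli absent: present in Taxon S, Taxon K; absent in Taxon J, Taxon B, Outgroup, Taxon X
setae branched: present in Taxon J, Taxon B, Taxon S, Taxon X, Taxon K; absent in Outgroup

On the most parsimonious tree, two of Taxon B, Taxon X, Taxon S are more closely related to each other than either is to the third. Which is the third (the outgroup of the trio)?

Character polarity is set by the outgroup: the derived state is whichever differs from the outgroup's state, so for dorsal spines the derived state is 'absent', and for the remaining characters it is 'present'.
lateral line (derived state 'present') is shared by Taxon B, Taxon J, Taxon K, and Taxon S — a synapomorphy uniting that clade.
book lungs groups Taxon S and Taxon X, which is incompatible with the clades supported by the remaining characters; treating it as convergent (homoplasy) costs fewer steps than any alternative tree.
Only Taxon B and Taxon J show the derived state 'absent' for dorsal spines, supporting them as a clade.
ocelli absent: derived state 'present' in Taxon K and Taxon S only — synapomorphy for {Taxon K, Taxon S}.
setae branched (derived state 'present') is shared by all ingroup taxa — unites the whole ingroup.
Most parsimonious ingroup topology: (Taxon X,((Taxon S,Taxon K),(Taxon B,Taxon J))).
Taxon S and Taxon B share a more recent common ancestor with each other than either does with Taxon X, so Taxon X is the least closely related of the three.

Taxon X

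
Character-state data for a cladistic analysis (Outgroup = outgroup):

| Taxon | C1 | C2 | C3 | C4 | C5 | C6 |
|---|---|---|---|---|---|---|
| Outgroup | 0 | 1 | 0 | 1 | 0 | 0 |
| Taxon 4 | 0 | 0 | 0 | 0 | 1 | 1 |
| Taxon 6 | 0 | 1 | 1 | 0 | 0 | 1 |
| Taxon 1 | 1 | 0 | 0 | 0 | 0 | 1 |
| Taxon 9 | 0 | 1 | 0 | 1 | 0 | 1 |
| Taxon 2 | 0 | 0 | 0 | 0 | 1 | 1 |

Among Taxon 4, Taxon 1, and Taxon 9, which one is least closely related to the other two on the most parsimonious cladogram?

Taxon 9

Character polarity is set by the outgroup: the derived state is whichever differs from the outgroup's state, so for C2, C4 the derived state is '0', and for the remaining characters it is '1'.
C1 (derived state '1') is unique to Taxon 1 (autapomorphy; uninformative for grouping).
Only Taxon 1, Taxon 2, and Taxon 4 show the derived state '0' for C2, supporting them as a clade.
C3 (derived state '1') is unique to Taxon 6 (autapomorphy; uninformative for grouping).
C4: derived state '0' in Taxon 1, Taxon 2, Taxon 4, and Taxon 6 only — synapomorphy for {Taxon 1, Taxon 2, Taxon 4, Taxon 6}.
C5: derived state '1' in Taxon 2 and Taxon 4 only — synapomorphy for {Taxon 2, Taxon 4}.
All ingroup taxa share the derived state '1' for C6; it defines the ingroup but does not resolve relationships within it.
Most parsimonious ingroup topology: ((((Taxon 4,Taxon 2),Taxon 1),Taxon 6),Taxon 9).
Taxon 4 and Taxon 1 share a more recent common ancestor with each other than either does with Taxon 9, so Taxon 9 is the least closely related of the three.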